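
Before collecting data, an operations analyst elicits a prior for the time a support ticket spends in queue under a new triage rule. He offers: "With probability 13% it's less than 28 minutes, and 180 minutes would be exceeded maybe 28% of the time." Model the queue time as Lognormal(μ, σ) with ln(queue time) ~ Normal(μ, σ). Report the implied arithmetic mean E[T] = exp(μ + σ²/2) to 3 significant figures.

E[T] ≈ 173 minutes

If T ~ Lognormal(μ,σ) then ln T ~ Normal(μ,σ), so the p-quantile of ln T is μ + z_p·σ.
ln(28) = 3.332 and ln(180) = 5.193; z_{0.13} = -1.126, z_{0.72} = 0.5828.
σ = (5.193 − 3.332)/(0.5828 − (-1.126)) = 1.089.
μ = 3.332 − (-1.126)·1.089 = 4.558.
E[T] = exp(μ + σ²/2) = exp(4.558 + 0.5926) = 173 minutes.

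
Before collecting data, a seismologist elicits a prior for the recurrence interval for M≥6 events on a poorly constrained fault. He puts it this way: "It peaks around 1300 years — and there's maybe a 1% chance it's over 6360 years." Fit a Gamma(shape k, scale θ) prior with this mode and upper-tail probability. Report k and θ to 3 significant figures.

Gamma(k,θ) with k>1 has mode (k−1)θ, so θ = 1300/(k−1).
Need P(X < 6360) = 0.99 with θ tied to k this way. Start at k = 2, θ = 1300: P(X<6360) ≈ 0.956.
Too low — raise k to concentrate. Iterating converges to k ≈ 2.57.
Then θ = 1300/(2.57−1) ≈ 831.

k ≈ 2.57, θ ≈ 831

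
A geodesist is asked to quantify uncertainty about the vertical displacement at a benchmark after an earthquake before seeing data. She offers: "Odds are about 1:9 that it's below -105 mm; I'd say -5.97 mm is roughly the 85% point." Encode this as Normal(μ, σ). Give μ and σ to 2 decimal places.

μ = -50.25, σ = 42.72

For Normal(μ,σ), the p-quantile is μ + z_p·σ. Here z_{0.1} = -1.282, z_{0.85} = 1.036.
So -105 = μ − 1.282σ and -5.97 = μ + 1.036σ.
Subtracting: σ = (-5.97 − -105)/(1.036 − (-1.282)) = 42.72.
Then μ = -105 − (-1.282)·42.72 = -50.25.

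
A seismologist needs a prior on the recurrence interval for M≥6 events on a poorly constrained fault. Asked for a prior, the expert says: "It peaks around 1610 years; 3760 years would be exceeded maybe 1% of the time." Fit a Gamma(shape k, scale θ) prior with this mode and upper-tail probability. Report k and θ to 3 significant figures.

Gamma(k,θ) with k>1 has mode (k−1)θ, so θ = 1610/(k−1).
Need P(X < 3760) = 0.99 with θ tied to k this way. Start at k = 2, θ = 1610: P(X<3760) ≈ 0.677.
Too low — raise k to concentrate. Iterating converges to k ≈ 7.62.
Then θ = 1610/(7.62−1) ≈ 243.

k ≈ 7.62, θ ≈ 243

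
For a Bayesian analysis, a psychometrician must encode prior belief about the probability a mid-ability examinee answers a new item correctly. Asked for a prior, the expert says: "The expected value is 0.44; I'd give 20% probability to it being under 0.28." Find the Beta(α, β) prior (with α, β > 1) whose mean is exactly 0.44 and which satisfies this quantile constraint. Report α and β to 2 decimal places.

α ≈ 3.09, β ≈ 3.93

With mean 0.44 fixed, write α = 0.44s, β = 0.56s where s = α+β.
Need P(θ < 0.28) = 0.2 under Beta(0.44s, 0.56s). Normal approximation: (q−m)/√(m(1−m)/s) ≈ z_{0.2} = -0.842, so s ≈ 0.44·0.56·(-0.842)²/(0.28−0.44)² = 6.8.
At s = 6.8: P(θ<0.28) ≈ 0.204. Adjusting to match 0.2 gives s ≈ 7.02.
So α = 0.44·7.02 ≈ 3.09, β = 0.56·7.02 ≈ 3.93.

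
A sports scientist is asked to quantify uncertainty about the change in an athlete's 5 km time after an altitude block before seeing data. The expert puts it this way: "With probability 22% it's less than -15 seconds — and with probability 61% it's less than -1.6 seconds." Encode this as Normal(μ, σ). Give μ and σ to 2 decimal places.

The p-quantile of Normal(μ,σ) is μ + z_p·σ, with z_{0.22} = -0.7722 and z_{0.61} = 0.2793.
Eliminate σ: μ = (z₂·x₁ − z₁·x₂)/(z₂ − z₁) = (0.2793·-15 − (-0.7722)·-1.6)/1.052 = -5.16.
Then σ = (x₂ − x₁)/(z₂ − z₁) = (-1.6 − -15)/1.052 = 12.74.

μ = -5.16, σ = 12.74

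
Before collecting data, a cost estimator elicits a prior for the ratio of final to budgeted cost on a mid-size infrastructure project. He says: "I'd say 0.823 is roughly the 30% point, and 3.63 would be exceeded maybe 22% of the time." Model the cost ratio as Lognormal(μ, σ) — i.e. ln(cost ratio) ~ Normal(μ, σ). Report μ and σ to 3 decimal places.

If T ~ Lognormal(μ,σ) then ln T ~ Normal(μ,σ), so the p-quantile of ln T is μ + z_p·σ.
ln(0.823) = -0.1948 and ln(3.63) = 1.289; z_{0.3} = -0.5244, z_{0.78} = 0.7722.
σ = (1.289 − -0.1948)/(0.7722 − (-0.5244)) = 1.145.
μ = -0.1948 − (-0.5244)·1.145 = 0.405.

μ ≈ 0.405, σ ≈ 1.145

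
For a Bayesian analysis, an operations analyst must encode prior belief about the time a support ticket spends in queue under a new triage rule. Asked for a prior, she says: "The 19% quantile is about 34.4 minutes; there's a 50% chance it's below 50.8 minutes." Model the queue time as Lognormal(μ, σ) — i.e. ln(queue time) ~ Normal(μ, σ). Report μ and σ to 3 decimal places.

μ ≈ 3.928, σ ≈ 0.444

If T ~ Lognormal(μ,σ) then ln T ~ Normal(μ,σ), so the p-quantile of ln T is μ + z_p·σ.
ln(34.4) = 3.538 and ln(50.8) = 3.928; z_{0.19} = -0.8779, z_{0.5} = 0.
σ = (3.928 − 3.538)/(0 − (-0.8779)) = 0.444.
μ = 3.538 − (-0.8779)·0.444 = 3.928.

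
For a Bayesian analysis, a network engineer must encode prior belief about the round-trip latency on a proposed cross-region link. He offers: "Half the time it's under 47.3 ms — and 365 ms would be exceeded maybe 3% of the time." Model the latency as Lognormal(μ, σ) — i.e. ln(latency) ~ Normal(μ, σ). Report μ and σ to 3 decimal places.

μ ≈ 3.857, σ ≈ 1.086

If T ~ Lognormal(μ,σ) then ln T ~ Normal(μ,σ), so the p-quantile of ln T is μ + z_p·σ.
ln(47.3) = 3.857 and ln(365) = 5.9; z_{0.5} = 0, z_{0.97} = 1.881.
σ = (5.9 − 3.857)/(1.881 − (0)) = 1.086.
μ = 3.857 − (0)·1.086 = 3.857.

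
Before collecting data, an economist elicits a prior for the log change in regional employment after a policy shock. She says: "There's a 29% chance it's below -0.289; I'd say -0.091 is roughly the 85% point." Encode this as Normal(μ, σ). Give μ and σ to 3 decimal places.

The p-quantile of Normal(μ,σ) is μ + z_p·σ, with z_{0.29} = -0.5534 and z_{0.85} = 1.036.
Eliminate σ: μ = (z₂·x₁ − z₁·x₂)/(z₂ − z₁) = (1.036·-0.289 − (-0.5534)·-0.091)/1.59 = -0.220.
Then σ = (x₂ − x₁)/(z₂ − z₁) = (-0.091 − -0.289)/1.59 = 0.125.

μ = -0.220, σ = 0.125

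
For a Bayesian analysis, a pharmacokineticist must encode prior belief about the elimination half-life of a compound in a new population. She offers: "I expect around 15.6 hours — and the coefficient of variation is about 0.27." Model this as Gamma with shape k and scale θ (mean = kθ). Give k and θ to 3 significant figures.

For Gamma(k, scale θ): mean = kθ, variance = kθ², so CV = 1/√k.
CV = 0.27, hence k = 1/CV² = 13.7.
Then θ = mean/k = 15.6/13.7 = 1.14.

k ≈ 13.7, θ ≈ 1.14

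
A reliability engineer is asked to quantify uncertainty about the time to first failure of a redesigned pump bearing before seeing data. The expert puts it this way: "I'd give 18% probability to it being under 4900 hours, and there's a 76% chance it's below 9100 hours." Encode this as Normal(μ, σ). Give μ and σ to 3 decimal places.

The p-quantile of Normal(μ,σ) is μ + z_p·σ, with z_{0.18} = -0.9154 and z_{0.76} = 0.7063.
Eliminate σ: μ = (z₂·x₁ − z₁·x₂)/(z₂ − z₁) = (0.7063·4900 − (-0.9154)·9100)/1.622 = 7270.728.
Then σ = (x₂ − x₁)/(z₂ − z₁) = (9100 − 4900)/1.622 = 2589.926.

μ = 7270.728, σ = 2589.926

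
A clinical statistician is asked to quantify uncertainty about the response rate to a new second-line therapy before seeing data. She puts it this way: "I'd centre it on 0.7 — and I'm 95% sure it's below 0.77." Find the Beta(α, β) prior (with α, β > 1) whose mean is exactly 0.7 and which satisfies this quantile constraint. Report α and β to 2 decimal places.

With mean 0.7 fixed, write α = 0.7s, β = 0.3s where s = α+β.
Need P(θ < 0.77) = 0.95 under Beta(0.7s, 0.3s). Normal approximation: (q−m)/√(m(1−m)/s) ≈ z_{0.95} = 1.64, so s ≈ 0.7·0.3·(1.64)²/(0.77−0.7)² = 116.0.
At s = 116.0: P(θ<0.77) ≈ 0.956. Adjusting to match 0.95 gives s ≈ 108.22.
So α = 0.7·108.22 ≈ 75.75, β = 0.3·108.22 ≈ 32.47.

α ≈ 75.75, β ≈ 32.47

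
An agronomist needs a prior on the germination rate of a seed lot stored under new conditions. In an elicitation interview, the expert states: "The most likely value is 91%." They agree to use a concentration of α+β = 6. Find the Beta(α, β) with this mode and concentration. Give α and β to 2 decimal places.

α = 4.64, β = 1.36

For α,β > 1 the Beta mode is (α−1)/(α+β−2). With α+β = 6, the mode is (α−1)/4.
Set (α−1)/4 = 0.91 → α = 1 + 0.91·4 = 4.64.
β = 6 − α = 1.36.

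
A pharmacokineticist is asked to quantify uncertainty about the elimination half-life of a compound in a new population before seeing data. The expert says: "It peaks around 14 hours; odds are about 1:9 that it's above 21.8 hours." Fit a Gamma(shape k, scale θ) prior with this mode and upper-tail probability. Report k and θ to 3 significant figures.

Gamma(k,θ) with k>1 has mode (k−1)θ, so θ = 14/(k−1).
Need P(X < 21.8) = 0.9 with θ tied to k this way. Start at k = 2, θ = 14: P(X<21.8) ≈ 0.461.
Too low — raise k to concentrate. Iterating converges to k ≈ 10.5.
Then θ = 14/(10.5−1) ≈ 1.47.

k ≈ 10.5, θ ≈ 1.47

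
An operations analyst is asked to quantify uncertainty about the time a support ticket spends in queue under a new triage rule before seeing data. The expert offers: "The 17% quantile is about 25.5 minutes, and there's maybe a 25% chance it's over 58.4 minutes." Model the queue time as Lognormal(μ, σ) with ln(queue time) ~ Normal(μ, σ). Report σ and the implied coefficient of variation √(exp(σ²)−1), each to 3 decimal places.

If T ~ Lognormal(μ,σ) then ln T ~ Normal(μ,σ), so the p-quantile of ln T is μ + z_p·σ.
ln(25.5) = 3.239 and ln(58.4) = 4.067; z_{0.17} = -0.9542, z_{0.75} = 0.6745.
σ = (4.067 − 3.239)/(0.6745 − (-0.9542)) = 0.509.
μ = 3.239 − (-0.9542)·0.509 = 3.724.
CV = √(exp(σ²)−1) = √(exp(0.2589)−1) = 0.544.

σ ≈ 0.509, CV ≈ 0.544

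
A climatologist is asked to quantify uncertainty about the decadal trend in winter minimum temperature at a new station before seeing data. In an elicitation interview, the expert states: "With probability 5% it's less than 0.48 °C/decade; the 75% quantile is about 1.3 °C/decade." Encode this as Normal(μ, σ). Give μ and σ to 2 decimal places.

μ = 1.06, σ = 0.35

The p-quantile of Normal(μ,σ) is μ + z_p·σ, with z_{0.05} = -1.645 and z_{0.75} = 0.6745.
Eliminate σ: μ = (z₂·x₁ − z₁·x₂)/(z₂ − z₁) = (0.6745·0.48 − (-1.645)·1.3)/2.319 = 1.06.
Then σ = (x₂ − x₁)/(z₂ − z₁) = (1.3 − 0.48)/2.319 = 0.35.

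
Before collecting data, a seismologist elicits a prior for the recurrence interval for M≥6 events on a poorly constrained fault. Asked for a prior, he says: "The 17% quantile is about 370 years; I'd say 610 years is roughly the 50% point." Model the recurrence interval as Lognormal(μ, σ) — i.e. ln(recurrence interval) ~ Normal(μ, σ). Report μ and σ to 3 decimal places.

If T ~ Lognormal(μ,σ) then ln T ~ Normal(μ,σ), so the p-quantile of ln T is μ + z_p·σ.
ln(370) = 5.914 and ln(610) = 6.413; z_{0.17} = -0.9542, z_{0.5} = 0.
σ = (6.413 − 5.914)/(0 − (-0.9542)) = 0.524.
μ = 5.914 − (-0.9542)·0.524 = 6.413.

μ ≈ 6.413, σ ≈ 0.524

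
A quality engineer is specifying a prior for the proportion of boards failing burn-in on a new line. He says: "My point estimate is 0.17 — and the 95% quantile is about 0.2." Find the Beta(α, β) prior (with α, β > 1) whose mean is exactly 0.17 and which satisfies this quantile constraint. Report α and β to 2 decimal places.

With mean 0.17 fixed, write α = 0.17s, β = 0.83s where s = α+β.
Need P(θ < 0.2) = 0.95 under Beta(0.17s, 0.83s). Normal approximation: (q−m)/√(m(1−m)/s) ≈ z_{0.95} = 1.64, so s ≈ 0.17·0.83·(1.64)²/(0.2−0.17)² = 424.2.
At s = 424.2: P(θ<0.2) ≈ 0.946. Adjusting to match 0.95 gives s ≈ 447.35.
So α = 0.17·447.35 ≈ 76.05, β = 0.83·447.35 ≈ 371.30.

α ≈ 76.05, β ≈ 371.30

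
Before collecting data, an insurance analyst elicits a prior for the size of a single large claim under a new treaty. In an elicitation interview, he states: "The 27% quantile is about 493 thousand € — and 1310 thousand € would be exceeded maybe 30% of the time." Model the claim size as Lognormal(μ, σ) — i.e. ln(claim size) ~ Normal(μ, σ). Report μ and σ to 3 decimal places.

μ ≈ 6.727, σ ≈ 0.859

If T ~ Lognormal(μ,σ) then ln T ~ Normal(μ,σ), so the p-quantile of ln T is μ + z_p·σ.
ln(493) = 6.201 and ln(1310) = 7.178; z_{0.27} = -0.6128, z_{0.7} = 0.5244.
σ = (7.178 − 6.201)/(0.5244 − (-0.6128)) = 0.859.
μ = 6.201 − (-0.6128)·0.859 = 6.727.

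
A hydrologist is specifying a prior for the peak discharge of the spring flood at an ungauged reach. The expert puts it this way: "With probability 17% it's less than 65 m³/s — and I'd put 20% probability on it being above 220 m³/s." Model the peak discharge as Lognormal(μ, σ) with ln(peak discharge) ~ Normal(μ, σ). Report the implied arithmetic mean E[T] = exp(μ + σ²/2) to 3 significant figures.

If T ~ Lognormal(μ,σ) then ln T ~ Normal(μ,σ), so the p-quantile of ln T is μ + z_p·σ.
ln(65) = 4.174 and ln(220) = 5.394; z_{0.17} = -0.9542, z_{0.8} = 0.8416.
σ = (5.394 − 4.174)/(0.8416 − (-0.9542)) = 0.679.
μ = 4.174 − (-0.9542)·0.679 = 4.822.
E[T] = exp(μ + σ²/2) = exp(4.822 + 0.2305) = 156 m³/s.

E[T] ≈ 156 m³/s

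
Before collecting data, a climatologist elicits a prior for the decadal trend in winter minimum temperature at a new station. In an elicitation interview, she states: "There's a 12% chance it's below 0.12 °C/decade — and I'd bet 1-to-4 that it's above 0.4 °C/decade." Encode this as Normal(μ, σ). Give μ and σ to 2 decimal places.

μ = 0.28, σ = 0.14

For Normal(μ,σ), the p-quantile is μ + z_p·σ. Here z_{0.12} = -1.175, z_{0.8} = 0.8416.
So 0.12 = μ − 1.175σ and 0.4 = μ + 0.8416σ.
Subtracting: σ = (0.4 − 0.12)/(0.8416 − (-1.175)) = 0.14.
Then μ = 0.12 − (-1.175)·0.14 = 0.28.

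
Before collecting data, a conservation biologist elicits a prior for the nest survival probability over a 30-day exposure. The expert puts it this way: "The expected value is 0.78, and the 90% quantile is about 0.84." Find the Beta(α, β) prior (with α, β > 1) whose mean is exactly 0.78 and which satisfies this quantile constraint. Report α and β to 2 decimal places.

With mean 0.78 fixed, write α = 0.78s, β = 0.22s where s = α+β.
Need P(θ < 0.84) = 0.9 under Beta(0.78s, 0.22s). Normal approximation: (q−m)/√(m(1−m)/s) ≈ z_{0.9} = 1.28, so s ≈ 0.78·0.22·(1.28)²/(0.84−0.78)² = 78.3.
At s = 78.3: P(θ<0.84) ≈ 0.908. Adjusting to match 0.9 gives s ≈ 73.23.
So α = 0.78·73.23 ≈ 57.12, β = 0.22·73.23 ≈ 16.11.

α ≈ 57.12, β ≈ 16.11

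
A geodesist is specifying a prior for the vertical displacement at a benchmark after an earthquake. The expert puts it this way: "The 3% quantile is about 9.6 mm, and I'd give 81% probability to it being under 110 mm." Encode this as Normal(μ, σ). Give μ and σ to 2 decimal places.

μ = 78.05, σ = 36.39

The p-quantile of Normal(μ,σ) is μ + z_p·σ, with z_{0.03} = -1.881 and z_{0.81} = 0.8779.
Eliminate σ: μ = (z₂·x₁ − z₁·x₂)/(z₂ − z₁) = (0.8779·9.6 − (-1.881)·110)/2.759 = 78.05.
Then σ = (x₂ − x₁)/(z₂ − z₁) = (110 − 9.6)/2.759 = 36.39.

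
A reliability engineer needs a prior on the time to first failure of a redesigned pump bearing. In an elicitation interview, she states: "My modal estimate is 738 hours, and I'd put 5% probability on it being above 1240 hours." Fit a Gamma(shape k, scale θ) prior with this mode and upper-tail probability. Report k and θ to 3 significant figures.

Gamma(k,θ) with k>1 has mode (k−1)θ, so θ = 738/(k−1).
Need P(X < 1240) = 0.95 with θ tied to k this way. Start at k = 2, θ = 738: P(X<1240) ≈ 0.501.
Too low — raise k to concentrate. Iterating converges to k ≈ 11.4.
Then θ = 738/(11.4−1) ≈ 71.2.

k ≈ 11.4, θ ≈ 71.2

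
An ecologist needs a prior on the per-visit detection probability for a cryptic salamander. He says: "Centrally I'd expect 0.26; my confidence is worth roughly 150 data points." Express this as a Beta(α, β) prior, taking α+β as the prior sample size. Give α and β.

α = 39, β = 111

Under the effective-sample-size interpretation, Beta(α, β) has prior mean α/(α+β) and prior sample size α+β.
So α+β = 150 and α/(α+β) = 0.26, giving α = 0.26·150 = 39 and β = 150 − 39 = 111.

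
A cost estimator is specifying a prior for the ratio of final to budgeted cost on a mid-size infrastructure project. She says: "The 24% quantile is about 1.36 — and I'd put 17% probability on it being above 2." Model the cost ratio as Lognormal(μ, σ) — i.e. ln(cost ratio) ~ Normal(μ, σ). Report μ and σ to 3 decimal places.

μ ≈ 0.472, σ ≈ 0.232

If T ~ Lognormal(μ,σ) then ln T ~ Normal(μ,σ), so the p-quantile of ln T is μ + z_p·σ.
ln(1.36) = 0.3075 and ln(2) = 0.6931; z_{0.24} = -0.7063, z_{0.83} = 0.9542.
σ = (0.6931 − 0.3075)/(0.9542 − (-0.7063)) = 0.232.
μ = 0.3075 − (-0.7063)·0.232 = 0.472.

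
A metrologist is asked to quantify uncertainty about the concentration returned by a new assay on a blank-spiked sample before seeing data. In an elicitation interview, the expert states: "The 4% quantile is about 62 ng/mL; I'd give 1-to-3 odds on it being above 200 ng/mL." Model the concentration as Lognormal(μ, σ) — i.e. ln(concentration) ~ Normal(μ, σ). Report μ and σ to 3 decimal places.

μ ≈ 4.973, σ ≈ 0.483

If T ~ Lognormal(μ,σ) then ln T ~ Normal(μ,σ), so the p-quantile of ln T is μ + z_p·σ.
ln(62) = 4.127 and ln(200) = 5.298; z_{0.04} = -1.751, z_{0.75} = 0.6745.
σ = (5.298 − 4.127)/(0.6745 − (-1.751)) = 0.483.
μ = 4.127 − (-1.751)·0.483 = 4.973.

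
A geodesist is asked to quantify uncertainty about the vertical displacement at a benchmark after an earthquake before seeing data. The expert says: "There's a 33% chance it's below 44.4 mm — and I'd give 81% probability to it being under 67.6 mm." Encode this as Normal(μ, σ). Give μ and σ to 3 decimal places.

The p-quantile of Normal(μ,σ) is μ + z_p·σ, with z_{0.33} = -0.4399 and z_{0.81} = 0.8779.
Eliminate σ: μ = (z₂·x₁ − z₁·x₂)/(z₂ − z₁) = (0.8779·44.4 − (-0.4399)·67.6)/1.318 = 52.145.
Then σ = (x₂ − x₁)/(z₂ − z₁) = (67.6 − 44.4)/1.318 = 17.605.

μ = 52.145, σ = 17.605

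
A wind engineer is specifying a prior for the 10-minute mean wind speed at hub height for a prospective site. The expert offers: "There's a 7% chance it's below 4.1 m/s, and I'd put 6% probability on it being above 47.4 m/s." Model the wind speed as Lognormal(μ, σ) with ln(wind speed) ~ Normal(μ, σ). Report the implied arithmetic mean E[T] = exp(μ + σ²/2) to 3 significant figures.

E[T] ≈ 18.7 m/s

If T ~ Lognormal(μ,σ) then ln T ~ Normal(μ,σ), so the p-quantile of ln T is μ + z_p·σ.
ln(4.1) = 1.411 and ln(47.4) = 3.859; z_{0.07} = -1.476, z_{0.94} = 1.555.
σ = (3.859 − 1.411)/(1.555 − (-1.476)) = 0.808.
μ = 1.411 − (-1.476)·0.808 = 2.603.
E[T] = exp(μ + σ²/2) = exp(2.603 + 0.3261) = 18.7 m/s.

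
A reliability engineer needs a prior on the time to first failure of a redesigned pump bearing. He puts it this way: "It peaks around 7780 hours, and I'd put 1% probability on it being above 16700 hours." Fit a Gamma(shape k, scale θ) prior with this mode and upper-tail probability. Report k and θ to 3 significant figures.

k ≈ 9.3, θ ≈ 937

Gamma(k,θ) with k>1 has mode (k−1)θ, so θ = 7780/(k−1).
Need P(X < 16700) = 0.99 with θ tied to k this way. Start at k = 2, θ = 7780: P(X<16700) ≈ 0.632.
Too low — raise k to concentrate. Iterating converges to k ≈ 9.3.
Then θ = 7780/(9.3−1) ≈ 937.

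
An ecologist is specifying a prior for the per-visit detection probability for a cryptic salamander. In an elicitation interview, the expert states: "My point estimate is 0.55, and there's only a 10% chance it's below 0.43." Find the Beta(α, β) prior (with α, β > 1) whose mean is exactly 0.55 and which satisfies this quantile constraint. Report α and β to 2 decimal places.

With mean 0.55 fixed, write α = 0.55s, β = 0.45s where s = α+β.
Need P(θ < 0.43) = 0.1 under Beta(0.55s, 0.45s). Normal approximation: (q−m)/√(m(1−m)/s) ≈ z_{0.1} = -1.28, so s ≈ 0.55·0.45·(-1.28)²/(0.43−0.55)² = 28.2.
At s = 28.2: P(θ<0.43) ≈ 0.100. Adjusting to match 0.1 gives s ≈ 28.26.
So α = 0.55·28.26 ≈ 15.54, β = 0.45·28.26 ≈ 12.72.

α ≈ 15.54, β ≈ 12.72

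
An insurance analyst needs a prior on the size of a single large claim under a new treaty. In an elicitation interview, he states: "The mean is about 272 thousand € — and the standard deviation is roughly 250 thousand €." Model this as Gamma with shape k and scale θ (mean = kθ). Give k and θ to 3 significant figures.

k ≈ 1.18, θ ≈ 230

For Gamma(k, scale θ): mean = kθ, variance = kθ², so CV = 1/√k.
CV = SD/mean = 250/272 = 0.9191, hence k = 1/CV² = 1.18.
Then θ = mean/k = 272/1.18 = 230.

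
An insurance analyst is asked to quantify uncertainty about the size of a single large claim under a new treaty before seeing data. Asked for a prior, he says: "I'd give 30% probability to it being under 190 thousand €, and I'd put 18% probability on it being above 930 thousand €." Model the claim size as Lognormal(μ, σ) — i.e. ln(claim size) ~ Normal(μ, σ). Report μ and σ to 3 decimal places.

μ ≈ 5.825, σ ≈ 1.103

If T ~ Lognormal(μ,σ) then ln T ~ Normal(μ,σ), so the p-quantile of ln T is μ + z_p·σ.
ln(190) = 5.247 and ln(930) = 6.835; z_{0.3} = -0.5244, z_{0.82} = 0.9154.
σ = (6.835 − 5.247)/(0.9154 − (-0.5244)) = 1.103.
μ = 5.247 − (-0.5244)·1.103 = 5.825.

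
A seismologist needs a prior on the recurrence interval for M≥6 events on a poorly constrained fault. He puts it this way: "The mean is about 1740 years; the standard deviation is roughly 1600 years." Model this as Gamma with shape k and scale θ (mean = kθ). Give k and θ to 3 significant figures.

For Gamma(k, scale θ): mean = kθ, variance = kθ², so CV = 1/√k.
CV = SD/mean = 1600/1740 = 0.9195, hence k = 1/CV² = 1.18.
Then θ = mean/k = 1740/1.18 = 1470.

k ≈ 1.18, θ ≈ 1470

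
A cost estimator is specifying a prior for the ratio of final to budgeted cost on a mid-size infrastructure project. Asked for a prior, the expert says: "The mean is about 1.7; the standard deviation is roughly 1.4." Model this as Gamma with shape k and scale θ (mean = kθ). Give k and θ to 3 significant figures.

For Gamma(k, scale θ): mean = kθ, variance = kθ², so CV = 1/√k.
CV = SD/mean = 1.4/1.7 = 0.8235, hence k = 1/CV² = 1.47.
Then θ = mean/k = 1.7/1.47 = 1.15.

k ≈ 1.47, θ ≈ 1.15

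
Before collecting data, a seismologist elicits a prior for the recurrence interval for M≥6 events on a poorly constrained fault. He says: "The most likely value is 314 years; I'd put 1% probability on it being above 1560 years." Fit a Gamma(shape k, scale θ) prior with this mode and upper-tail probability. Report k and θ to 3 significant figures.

Gamma(k,θ) with k>1 has mode (k−1)θ, so θ = 314/(k−1).
Need P(X < 1560) = 0.99 with θ tied to k this way. Start at k = 2, θ = 314: P(X<1560) ≈ 0.958.
Too low — raise k to concentrate. Iterating converges to k ≈ 2.53.
Then θ = 314/(2.53−1) ≈ 205.

k ≈ 2.53, θ ≈ 205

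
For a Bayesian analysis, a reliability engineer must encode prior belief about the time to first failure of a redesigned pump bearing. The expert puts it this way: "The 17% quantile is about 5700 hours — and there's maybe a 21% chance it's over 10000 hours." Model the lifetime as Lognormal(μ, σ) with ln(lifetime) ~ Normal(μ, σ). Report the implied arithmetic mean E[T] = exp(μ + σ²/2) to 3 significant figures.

If T ~ Lognormal(μ,σ) then ln T ~ Normal(μ,σ), so the p-quantile of ln T is μ + z_p·σ.
ln(5700) = 8.648 and ln(10000) = 9.21; z_{0.17} = -0.9542, z_{0.79} = 0.8064.
σ = (9.21 − 8.648)/(0.8064 − (-0.9542)) = 0.319.
μ = 8.648 − (-0.9542)·0.319 = 8.953.
E[T] = exp(μ + σ²/2) = exp(8.953 + 0.0510) = 8130 hours.

E[T] ≈ 8130 hours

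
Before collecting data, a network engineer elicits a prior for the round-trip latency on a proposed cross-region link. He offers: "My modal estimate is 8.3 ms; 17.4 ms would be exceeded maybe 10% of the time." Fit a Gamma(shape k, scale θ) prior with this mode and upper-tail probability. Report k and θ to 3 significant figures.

k ≈ 4.51, θ ≈ 2.37

Gamma(k,θ) with k>1 has mode (k−1)θ, so θ = 8.3/(k−1).
Need P(X < 17.4) = 0.9 with θ tied to k this way. Start at k = 2, θ = 8.3: P(X<17.4) ≈ 0.619.
Too low — raise k to concentrate. Iterating converges to k ≈ 4.51.
Then θ = 8.3/(4.51−1) ≈ 2.37.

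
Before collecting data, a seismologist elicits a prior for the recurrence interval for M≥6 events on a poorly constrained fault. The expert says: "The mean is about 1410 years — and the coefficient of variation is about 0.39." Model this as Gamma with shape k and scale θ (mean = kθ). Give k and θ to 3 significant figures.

For Gamma(k, scale θ): mean = kθ, variance = kθ², so CV = 1/√k.
CV = 0.39, hence k = 1/CV² = 6.57.
Then θ = mean/k = 1410/6.57 = 214.

k ≈ 6.57, θ ≈ 214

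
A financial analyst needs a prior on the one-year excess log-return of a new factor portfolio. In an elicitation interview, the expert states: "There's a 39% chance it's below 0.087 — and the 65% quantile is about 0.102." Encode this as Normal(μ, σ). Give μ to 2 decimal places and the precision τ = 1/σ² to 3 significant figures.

For Normal(μ,σ), the p-quantile is μ + z_p·σ. Here z_{0.39} = -0.2793, z_{0.65} = 0.3853.
So 0.087 = μ − 0.2793σ and 0.102 = μ + 0.3853σ.
Subtracting: σ = (0.102 − 0.087)/(0.3853 − (-0.2793)) = 0.02.
Then μ = 0.087 − (-0.2793)·0.02 = 0.09.
Precision τ = 1/σ² = 1/0.02257² = 1960.

μ = 0.09, τ = 1960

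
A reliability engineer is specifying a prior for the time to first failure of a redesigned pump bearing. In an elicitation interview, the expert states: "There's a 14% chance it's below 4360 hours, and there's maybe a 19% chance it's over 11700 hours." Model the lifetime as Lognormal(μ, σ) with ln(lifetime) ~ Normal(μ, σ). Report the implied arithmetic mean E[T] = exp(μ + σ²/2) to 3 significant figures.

E[T] ≈ 8530 hours

If T ~ Lognormal(μ,σ) then ln T ~ Normal(μ,σ), so the p-quantile of ln T is μ + z_p·σ.
ln(4360) = 8.38 and ln(11700) = 9.367; z_{0.14} = -1.08, z_{0.81} = 0.8779.
σ = (9.367 − 8.38)/(0.8779 − (-1.08)) = 0.504.
μ = 8.38 − (-1.08)·0.504 = 8.925.
E[T] = exp(μ + σ²/2) = exp(8.925 + 0.1271) = 8530 hours.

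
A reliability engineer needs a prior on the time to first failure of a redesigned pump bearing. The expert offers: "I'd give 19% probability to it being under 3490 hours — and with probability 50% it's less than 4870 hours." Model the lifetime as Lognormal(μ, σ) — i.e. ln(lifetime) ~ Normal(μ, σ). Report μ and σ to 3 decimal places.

μ ≈ 8.491, σ ≈ 0.380

If T ~ Lognormal(μ,σ) then ln T ~ Normal(μ,σ), so the p-quantile of ln T is μ + z_p·σ.
ln(3490) = 8.158 and ln(4870) = 8.491; z_{0.19} = -0.8779, z_{0.5} = 0.
σ = (8.491 − 8.158)/(0 − (-0.8779)) = 0.380.
μ = 8.158 − (-0.8779)·0.380 = 8.491.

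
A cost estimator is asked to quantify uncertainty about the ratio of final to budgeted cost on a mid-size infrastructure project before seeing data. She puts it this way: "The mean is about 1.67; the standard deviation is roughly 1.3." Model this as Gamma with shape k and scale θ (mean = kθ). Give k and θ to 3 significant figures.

k ≈ 1.65, θ ≈ 1.01

For Gamma(k, scale θ): mean = kθ, variance = kθ², so CV = 1/√k.
CV = SD/mean = 1.3/1.67 = 0.7784, hence k = 1/CV² = 1.65.
Then θ = mean/k = 1.67/1.65 = 1.01.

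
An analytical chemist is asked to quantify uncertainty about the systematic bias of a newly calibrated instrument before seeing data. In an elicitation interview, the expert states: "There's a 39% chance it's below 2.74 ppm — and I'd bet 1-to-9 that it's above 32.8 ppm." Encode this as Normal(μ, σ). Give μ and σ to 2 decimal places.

μ = 8.12, σ = 19.26

For Normal(μ,σ), the p-quantile is μ + z_p·σ. Here z_{0.39} = -0.2793, z_{0.9} = 1.282.
So 2.74 = μ − 0.2793σ and 32.8 = μ + 1.282σ.
Subtracting: σ = (32.8 − 2.74)/(1.282 − (-0.2793)) = 19.26.
Then μ = 2.74 − (-0.2793)·19.26 = 8.12.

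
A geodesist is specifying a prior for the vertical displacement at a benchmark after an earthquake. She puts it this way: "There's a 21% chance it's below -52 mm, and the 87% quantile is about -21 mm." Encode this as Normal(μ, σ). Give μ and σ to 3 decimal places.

μ = -39.066, σ = 16.039

For Normal(μ,σ), the p-quantile is μ + z_p·σ. Here z_{0.21} = -0.8064, z_{0.87} = 1.126.
So -52 = μ − 0.8064σ and -21 = μ + 1.126σ.
Subtracting: σ = (-21 − -52)/(1.126 − (-0.8064)) = 16.039.
Then μ = -52 − (-0.8064)·16.039 = -39.066.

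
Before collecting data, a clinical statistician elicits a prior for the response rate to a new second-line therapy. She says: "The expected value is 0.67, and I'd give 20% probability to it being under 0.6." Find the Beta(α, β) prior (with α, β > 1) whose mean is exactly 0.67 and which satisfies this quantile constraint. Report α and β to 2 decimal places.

With mean 0.67 fixed, write α = 0.67s, β = 0.33s where s = α+β.
Need P(θ < 0.6) = 0.2 under Beta(0.67s, 0.33s). Normal approximation: (q−m)/√(m(1−m)/s) ≈ z_{0.2} = -0.842, so s ≈ 0.67·0.33·(-0.842)²/(0.6−0.67)² = 32.0.
At s = 32.0: P(θ<0.6) ≈ 0.197. Adjusting to match 0.2 gives s ≈ 31.00.
So α = 0.67·31.00 ≈ 20.77, β = 0.33·31.00 ≈ 10.23.

α ≈ 20.77, β ≈ 10.23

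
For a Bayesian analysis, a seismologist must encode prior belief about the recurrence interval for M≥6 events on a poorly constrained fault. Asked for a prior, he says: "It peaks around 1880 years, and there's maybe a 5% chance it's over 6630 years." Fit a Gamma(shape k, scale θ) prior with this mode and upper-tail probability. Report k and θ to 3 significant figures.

Gamma(k,θ) with k>1 has mode (k−1)θ, so θ = 1880/(k−1).
Need P(X < 6630) = 0.95 with θ tied to k this way. Start at k = 2, θ = 1880: P(X<6630) ≈ 0.867.
Too low — raise k to concentrate. Iterating converges to k ≈ 2.62.
Then θ = 1880/(2.62−1) ≈ 1160.

k ≈ 2.62, θ ≈ 1160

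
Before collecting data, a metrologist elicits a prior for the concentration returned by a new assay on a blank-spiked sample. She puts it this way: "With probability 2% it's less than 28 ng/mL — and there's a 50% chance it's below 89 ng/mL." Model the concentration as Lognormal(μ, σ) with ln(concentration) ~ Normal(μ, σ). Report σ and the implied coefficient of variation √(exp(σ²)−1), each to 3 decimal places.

σ ≈ 0.563, CV ≈ 0.611

If T ~ Lognormal(μ,σ) then ln T ~ Normal(μ,σ), so the p-quantile of ln T is μ + z_p·σ.
ln(28) = 3.332 and ln(89) = 4.489; z_{0.02} = -2.054, z_{0.5} = 0.
σ = (4.489 − 3.332)/(0 − (-2.054)) = 0.563.
μ = 3.332 − (-2.054)·0.563 = 4.489.
CV = √(exp(σ²)−1) = √(exp(0.3171)−1) = 0.611.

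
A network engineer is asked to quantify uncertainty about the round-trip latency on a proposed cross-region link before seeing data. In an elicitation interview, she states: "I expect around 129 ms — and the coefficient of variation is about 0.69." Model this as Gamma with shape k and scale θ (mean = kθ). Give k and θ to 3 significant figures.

For Gamma(k, scale θ): mean = kθ, variance = kθ², so CV = 1/√k.
CV = 0.69, hence k = 1/CV² = 2.1.
Then θ = mean/k = 129/2.1 = 61.4.

k ≈ 2.1, θ ≈ 61.4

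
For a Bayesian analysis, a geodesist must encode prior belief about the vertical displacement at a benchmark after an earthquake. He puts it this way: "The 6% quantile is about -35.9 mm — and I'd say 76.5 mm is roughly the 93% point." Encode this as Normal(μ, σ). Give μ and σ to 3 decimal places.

For Normal(μ,σ), the p-quantile is μ + z_p·σ. Here z_{0.06} = -1.555, z_{0.93} = 1.476.
So -35.9 = μ − 1.555σ and 76.5 = μ + 1.476σ.
Subtracting: σ = (76.5 − -35.9)/(1.476 − (-1.555)) = 37.089.
Then μ = -35.9 − (-1.555)·37.089 = 21.765.

μ = 21.765, σ = 37.089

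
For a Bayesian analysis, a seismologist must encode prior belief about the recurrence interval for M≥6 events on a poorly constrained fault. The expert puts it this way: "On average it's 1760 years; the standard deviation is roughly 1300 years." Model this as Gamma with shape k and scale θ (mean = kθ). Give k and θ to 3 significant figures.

For Gamma(k, scale θ): mean = kθ, variance = kθ², so CV = 1/√k.
CV = SD/mean = 1300/1760 = 0.7386, hence k = 1/CV² = 1.83.
Then θ = mean/k = 1760/1.83 = 960.

k ≈ 1.83, θ ≈ 960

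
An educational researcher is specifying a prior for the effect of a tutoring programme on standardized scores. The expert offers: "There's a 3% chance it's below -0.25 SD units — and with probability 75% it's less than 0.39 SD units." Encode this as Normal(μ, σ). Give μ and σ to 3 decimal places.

For Normal(μ,σ), the p-quantile is μ + z_p·σ. Here z_{0.03} = -1.881, z_{0.75} = 0.6745.
So -0.25 = μ − 1.881σ and 0.39 = μ + 0.6745σ.
Subtracting: σ = (0.39 − -0.25)/(0.6745 − (-1.881)) = 0.250.
Then μ = -0.25 − (-1.881)·0.250 = 0.221.

μ = 0.221, σ = 0.250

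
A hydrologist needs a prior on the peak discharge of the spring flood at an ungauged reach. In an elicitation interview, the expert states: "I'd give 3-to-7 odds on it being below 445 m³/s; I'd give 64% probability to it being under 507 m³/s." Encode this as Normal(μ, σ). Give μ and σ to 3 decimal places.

μ = 481.827, σ = 70.226

For Normal(μ,σ), the p-quantile is μ + z_p·σ. Here z_{0.3} = -0.5244, z_{0.64} = 0.3585.
So 445 = μ − 0.5244σ and 507 = μ + 0.3585σ.
Subtracting: σ = (507 − 445)/(0.3585 − (-0.5244)) = 70.226.
Then μ = 445 − (-0.5244)·70.226 = 481.827.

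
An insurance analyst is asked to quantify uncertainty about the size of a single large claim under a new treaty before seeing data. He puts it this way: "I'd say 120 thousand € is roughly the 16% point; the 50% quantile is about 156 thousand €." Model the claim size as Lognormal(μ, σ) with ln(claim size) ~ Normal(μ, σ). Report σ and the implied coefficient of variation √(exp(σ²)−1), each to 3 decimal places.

σ ≈ 0.264, CV ≈ 0.268

If T ~ Lognormal(μ,σ) then ln T ~ Normal(μ,σ), so the p-quantile of ln T is μ + z_p·σ.
ln(120) = 4.787 and ln(156) = 5.05; z_{0.16} = -0.9945, z_{0.5} = 0.
σ = (5.05 − 4.787)/(0 − (-0.9945)) = 0.264.
μ = 4.787 − (-0.9945)·0.264 = 5.050.
CV = √(exp(σ²)−1) = √(exp(0.0696)−1) = 0.268.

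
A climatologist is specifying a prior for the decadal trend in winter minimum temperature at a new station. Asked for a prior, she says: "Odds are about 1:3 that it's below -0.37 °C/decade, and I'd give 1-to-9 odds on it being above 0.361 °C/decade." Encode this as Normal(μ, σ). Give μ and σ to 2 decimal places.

μ = -0.12, σ = 0.37

For Normal(μ,σ), the p-quantile is μ + z_p·σ. Here z_{0.25} = -0.6745, z_{0.9} = 1.282.
So -0.37 = μ − 0.6745σ and 0.361 = μ + 1.282σ.
Subtracting: σ = (0.361 − -0.37)/(1.282 − (-0.6745)) = 0.37.
Then μ = -0.37 − (-0.6745)·0.37 = -0.12.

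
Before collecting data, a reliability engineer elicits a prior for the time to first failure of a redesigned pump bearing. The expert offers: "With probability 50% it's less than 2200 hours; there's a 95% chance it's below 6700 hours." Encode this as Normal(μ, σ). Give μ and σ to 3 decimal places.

μ = 2200.000, σ = 2735.806

The p-quantile of Normal(μ,σ) is μ + z_p·σ, with z_{0.5} = 0 and z_{0.95} = 1.645.
Eliminate σ: μ = (z₂·x₁ − z₁·x₂)/(z₂ − z₁) = (1.645·2200 − (0)·6700)/1.645 = 2200.000.
Then σ = (x₂ − x₁)/(z₂ − z₁) = (6700 − 2200)/1.645 = 2735.806.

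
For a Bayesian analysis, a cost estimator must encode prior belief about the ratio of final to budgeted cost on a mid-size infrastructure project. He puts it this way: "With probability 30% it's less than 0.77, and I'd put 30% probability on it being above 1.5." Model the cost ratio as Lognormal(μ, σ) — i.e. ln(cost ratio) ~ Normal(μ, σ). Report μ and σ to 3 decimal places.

If T ~ Lognormal(μ,σ) then ln T ~ Normal(μ,σ), so the p-quantile of ln T is μ + z_p·σ.
ln(0.77) = -0.2614 and ln(1.5) = 0.4055; z_{0.3} = -0.5244, z_{0.7} = 0.5244.
σ = (0.4055 − -0.2614)/(0.5244 − (-0.5244)) = 0.636.
μ = -0.2614 − (-0.5244)·0.636 = 0.072.

μ ≈ 0.072, σ ≈ 0.636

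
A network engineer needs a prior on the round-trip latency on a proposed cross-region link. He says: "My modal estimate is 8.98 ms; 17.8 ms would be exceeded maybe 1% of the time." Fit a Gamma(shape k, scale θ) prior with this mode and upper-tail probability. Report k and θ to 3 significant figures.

Gamma(k,θ) with k>1 has mode (k−1)θ, so θ = 8.98/(k−1).
Need P(X < 17.8) = 0.99 with θ tied to k this way. Start at k = 2, θ = 8.98: P(X<17.8) ≈ 0.589.
Too low — raise k to concentrate. Iterating converges to k ≈ 11.5.
Then θ = 8.98/(11.5−1) ≈ 0.854.

k ≈ 11.5, θ ≈ 0.854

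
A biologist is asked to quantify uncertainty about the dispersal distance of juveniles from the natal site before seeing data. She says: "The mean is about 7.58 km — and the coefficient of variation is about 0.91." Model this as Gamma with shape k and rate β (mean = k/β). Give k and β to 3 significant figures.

k ≈ 1.21, β ≈ 0.159

For Gamma(k, rate β): mean = k/β, variance = k/β², so CV = 1/√k.
CV = 0.91, hence k = 1/CV² = 1.21.
Then β = k/mean = 1.21/7.58 = 0.159.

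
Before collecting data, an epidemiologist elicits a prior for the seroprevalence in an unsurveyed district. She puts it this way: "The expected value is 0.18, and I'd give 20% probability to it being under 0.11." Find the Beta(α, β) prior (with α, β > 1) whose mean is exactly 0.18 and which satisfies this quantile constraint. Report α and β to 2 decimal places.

With mean 0.18 fixed, write α = 0.18s, β = 0.82s where s = α+β.
Need P(θ < 0.11) = 0.2 under Beta(0.18s, 0.82s). Normal approximation: (q−m)/√(m(1−m)/s) ≈ z_{0.2} = -0.842, so s ≈ 0.18·0.82·(-0.842)²/(0.11−0.18)² = 21.3.
At s = 21.3: P(θ<0.11) ≈ 0.206. Adjusting to match 0.2 gives s ≈ 22.11.
So α = 0.18·22.11 ≈ 3.98, β = 0.82·22.11 ≈ 18.13.

α ≈ 3.98, β ≈ 18.13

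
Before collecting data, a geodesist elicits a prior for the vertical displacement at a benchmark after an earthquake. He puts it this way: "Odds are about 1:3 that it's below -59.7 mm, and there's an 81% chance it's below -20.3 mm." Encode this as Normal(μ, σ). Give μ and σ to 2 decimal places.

For Normal(μ,σ), the p-quantile is μ + z_p·σ. Here z_{0.25} = -0.6745, z_{0.81} = 0.8779.
So -59.7 = μ − 0.6745σ and -20.3 = μ + 0.8779σ.
Subtracting: σ = (-20.3 − -59.7)/(0.8779 − (-0.6745)) = 25.38.
Then μ = -59.7 − (-0.6745)·25.38 = -42.58.

μ = -42.58, σ = 25.38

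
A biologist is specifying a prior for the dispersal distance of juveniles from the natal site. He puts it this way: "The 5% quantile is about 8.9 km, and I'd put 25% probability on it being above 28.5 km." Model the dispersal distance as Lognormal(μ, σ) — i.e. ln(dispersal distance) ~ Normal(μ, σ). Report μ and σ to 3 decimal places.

If T ~ Lognormal(μ,σ) then ln T ~ Normal(μ,σ), so the p-quantile of ln T is μ + z_p·σ.
ln(8.9) = 2.186 and ln(28.5) = 3.35; z_{0.05} = -1.645, z_{0.75} = 0.6745.
σ = (3.35 − 2.186)/(0.6745 − (-1.645)) = 0.502.
μ = 2.186 − (-1.645)·0.502 = 3.011.

μ ≈ 3.011, σ ≈ 0.502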